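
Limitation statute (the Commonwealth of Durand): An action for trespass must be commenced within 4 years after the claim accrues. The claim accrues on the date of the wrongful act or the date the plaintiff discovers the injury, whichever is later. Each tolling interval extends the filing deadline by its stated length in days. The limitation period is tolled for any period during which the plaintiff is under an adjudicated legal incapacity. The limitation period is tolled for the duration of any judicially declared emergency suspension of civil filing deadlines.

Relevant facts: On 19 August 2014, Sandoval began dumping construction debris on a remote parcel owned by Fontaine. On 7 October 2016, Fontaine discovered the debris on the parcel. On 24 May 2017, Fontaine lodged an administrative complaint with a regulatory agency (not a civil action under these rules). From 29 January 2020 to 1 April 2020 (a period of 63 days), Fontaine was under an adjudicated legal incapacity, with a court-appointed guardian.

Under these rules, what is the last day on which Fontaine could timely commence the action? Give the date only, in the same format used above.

9 December 2020

Taking the later of the act (19 August 2014) and discovery (7 October 2016), the claim accrued on 7 October 2016.
Adding the 4 years base period to 7 October 2016 gives a deadline of 7 October 2020, before any tolling.
The period was tolled for 63 days by the plaintiff's legal incapacity (29 January 2020 to 1 April 2020), pushing the deadline to 9 December 2020.
None of the other events listed affects the running of the period under the stated rules.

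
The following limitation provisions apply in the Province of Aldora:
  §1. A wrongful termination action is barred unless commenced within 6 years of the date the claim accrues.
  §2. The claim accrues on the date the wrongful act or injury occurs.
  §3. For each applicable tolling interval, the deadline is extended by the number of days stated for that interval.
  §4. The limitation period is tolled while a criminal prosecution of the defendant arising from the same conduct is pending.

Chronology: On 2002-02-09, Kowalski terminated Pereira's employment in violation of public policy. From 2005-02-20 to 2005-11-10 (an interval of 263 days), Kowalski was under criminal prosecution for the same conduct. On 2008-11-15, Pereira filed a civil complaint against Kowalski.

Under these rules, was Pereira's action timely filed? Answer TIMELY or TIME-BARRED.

The claim accrued on 2002-02-09, when the wrongful act occurred.
6 years from 2002-02-09 is 2008-02-09.
The period was tolled for 263 days by the pending criminal prosecution (2005-02-20 to 2005-11-10), pushing the deadline to 2008-10-29.
Filing on 2008-11-15 missed the 2008-10-29 deadline — the action is time-barred.

TIME-BARRED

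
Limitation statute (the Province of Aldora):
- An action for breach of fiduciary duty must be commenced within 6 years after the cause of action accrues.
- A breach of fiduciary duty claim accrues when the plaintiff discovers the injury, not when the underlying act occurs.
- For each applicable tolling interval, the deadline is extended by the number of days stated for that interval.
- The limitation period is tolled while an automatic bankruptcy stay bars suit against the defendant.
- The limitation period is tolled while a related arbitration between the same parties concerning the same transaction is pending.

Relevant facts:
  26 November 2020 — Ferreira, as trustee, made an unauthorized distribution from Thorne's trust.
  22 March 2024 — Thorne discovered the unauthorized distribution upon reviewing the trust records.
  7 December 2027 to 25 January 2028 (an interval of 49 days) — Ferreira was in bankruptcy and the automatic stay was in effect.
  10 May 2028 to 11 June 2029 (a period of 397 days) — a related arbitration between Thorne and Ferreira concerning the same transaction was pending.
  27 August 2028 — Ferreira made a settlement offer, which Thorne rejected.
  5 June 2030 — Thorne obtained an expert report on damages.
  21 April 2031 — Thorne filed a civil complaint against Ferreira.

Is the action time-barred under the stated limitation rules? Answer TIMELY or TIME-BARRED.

TIMELY

The claim did not accrue until Thorne discovered the injury on 22 March 2024; the 26 November 2020 act date does not start the clock under the stated rule.
The untolled deadline — 6 years after 22 March 2024 — is 22 March 2030.
The automatic bankruptcy stay from 7 December 2027 to 25 January 2028 tolled the period for 49 days, extending the deadline to 10 May 2030.
The period was tolled for 397 days by the pending related arbitration (10 May 2028 to 11 June 2029), pushing the deadline to 11 June 2031.
The other events in the timeline have no effect on the limitation period under the stated rules.
Thorne filed on 21 April 2031, before the 11 June 2031 deadline, so the action is timely.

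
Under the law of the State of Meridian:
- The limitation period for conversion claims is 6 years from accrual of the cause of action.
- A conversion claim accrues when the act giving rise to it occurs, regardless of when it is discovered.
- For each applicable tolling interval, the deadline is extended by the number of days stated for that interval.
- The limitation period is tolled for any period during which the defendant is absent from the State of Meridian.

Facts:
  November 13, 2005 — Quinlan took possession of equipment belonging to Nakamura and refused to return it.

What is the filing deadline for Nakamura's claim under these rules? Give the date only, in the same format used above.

November 13, 2011

The cause of action accrued on November 13, 2005, the date of the act.
6 years from November 13, 2005 is November 13, 2011.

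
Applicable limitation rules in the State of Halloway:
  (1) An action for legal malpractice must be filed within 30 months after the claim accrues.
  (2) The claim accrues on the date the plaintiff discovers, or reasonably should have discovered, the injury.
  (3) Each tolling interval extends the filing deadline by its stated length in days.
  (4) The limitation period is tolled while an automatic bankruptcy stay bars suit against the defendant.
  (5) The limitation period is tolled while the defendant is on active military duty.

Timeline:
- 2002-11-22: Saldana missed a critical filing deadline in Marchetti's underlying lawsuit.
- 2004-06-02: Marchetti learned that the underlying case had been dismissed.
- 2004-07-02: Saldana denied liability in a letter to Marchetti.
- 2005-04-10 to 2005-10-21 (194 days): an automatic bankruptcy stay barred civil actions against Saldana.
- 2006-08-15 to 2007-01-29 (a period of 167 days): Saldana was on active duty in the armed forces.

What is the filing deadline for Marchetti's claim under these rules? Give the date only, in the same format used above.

Accrual is tied to discovery, so the period began on 2004-06-02 rather than on 2002-11-22 when the act occurred.
30 months from 2004-06-02 is 2006-12-02.
The period was tolled for 194 days by the automatic bankruptcy stay (2005-04-10 to 2005-10-21), pushing the deadline to 2007-06-14.
Because the defendant's active military service ran from 2006-08-15 to 2007-01-29, the deadline is extended by 167 days to 2007-11-28.
None of the other events listed affects the running of the period under the stated rules.

2007-11-28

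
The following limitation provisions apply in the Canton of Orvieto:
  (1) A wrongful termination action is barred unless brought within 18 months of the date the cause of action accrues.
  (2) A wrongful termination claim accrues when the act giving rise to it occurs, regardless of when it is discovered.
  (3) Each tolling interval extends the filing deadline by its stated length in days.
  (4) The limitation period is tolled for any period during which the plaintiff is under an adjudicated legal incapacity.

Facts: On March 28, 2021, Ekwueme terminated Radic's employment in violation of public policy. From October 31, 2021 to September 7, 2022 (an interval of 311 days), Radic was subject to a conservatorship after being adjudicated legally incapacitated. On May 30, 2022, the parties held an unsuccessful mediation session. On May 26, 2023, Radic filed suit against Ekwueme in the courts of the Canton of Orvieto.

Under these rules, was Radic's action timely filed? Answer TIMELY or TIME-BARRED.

TIMELY

The cause of action accrued on March 28, 2021, the date of the act.
Adding the 18 months base period to March 28, 2021 gives a deadline of September 28, 2022, before any tolling.
The period was tolled for 311 days by the plaintiff's legal incapacity (October 31, 2021 to September 7, 2022), pushing the deadline to August 5, 2023.
The other events in the timeline have no effect on the limitation period under the stated rules.
Filing on May 26, 2023 beat the August 5, 2023 deadline — the action is timely.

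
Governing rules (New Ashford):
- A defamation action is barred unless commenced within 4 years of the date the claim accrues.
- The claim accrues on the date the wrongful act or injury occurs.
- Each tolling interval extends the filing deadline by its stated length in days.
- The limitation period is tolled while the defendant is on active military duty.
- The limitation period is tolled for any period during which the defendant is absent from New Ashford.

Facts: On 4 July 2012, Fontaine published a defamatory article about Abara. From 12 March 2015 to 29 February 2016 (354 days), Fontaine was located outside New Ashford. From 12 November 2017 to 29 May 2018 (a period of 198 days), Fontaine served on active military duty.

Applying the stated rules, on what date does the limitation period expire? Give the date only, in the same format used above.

23 June 2017

The claim accrued on 4 July 2012, when the wrongful act occurred.
4 years from 4 July 2012 is 4 July 2016.
Because the defendant's absence from the jurisdiction ran from 12 March 2015 to 29 February 2016, the deadline is extended by 354 days to 23 June 2017.
By the time the defendant's active military service began on 12 November 2017, the limitation period had already expired on 23 June 2017; that interval cannot revive it.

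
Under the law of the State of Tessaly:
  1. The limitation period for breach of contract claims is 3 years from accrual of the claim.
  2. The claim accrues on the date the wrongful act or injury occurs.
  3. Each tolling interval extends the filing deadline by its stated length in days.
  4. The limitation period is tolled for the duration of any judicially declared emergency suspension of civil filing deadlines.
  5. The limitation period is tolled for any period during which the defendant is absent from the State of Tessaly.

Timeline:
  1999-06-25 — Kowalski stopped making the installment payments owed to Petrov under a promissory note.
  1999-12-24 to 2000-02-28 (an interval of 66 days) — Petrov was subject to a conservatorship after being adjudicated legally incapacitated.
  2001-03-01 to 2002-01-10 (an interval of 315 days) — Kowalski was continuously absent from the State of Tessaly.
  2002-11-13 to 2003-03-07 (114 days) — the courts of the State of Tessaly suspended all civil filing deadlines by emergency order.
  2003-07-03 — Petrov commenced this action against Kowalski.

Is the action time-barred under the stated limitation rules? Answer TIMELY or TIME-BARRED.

The claim accrued on 1999-06-25, when the wrongful act occurred.
The untolled deadline — 3 years after 1999-06-25 — is 2002-06-25.
Because the defendant's absence from the jurisdiction ran from 2001-03-01 to 2002-01-10, the deadline is extended by 315 days to 2003-05-06.
The period was tolled for 114 days by the emergency suspension of filing deadlines (2002-11-13 to 2003-03-07), pushing the deadline to 2003-08-28.
Although the plaintiff's incapacity ran from 1999-12-24 to 2000-02-28, the stated rules do not make that a tolling event, so it is disregarded.
The 2003-07-03 filing precedes the 2003-08-28 deadline; the claim is timely.

TIMELY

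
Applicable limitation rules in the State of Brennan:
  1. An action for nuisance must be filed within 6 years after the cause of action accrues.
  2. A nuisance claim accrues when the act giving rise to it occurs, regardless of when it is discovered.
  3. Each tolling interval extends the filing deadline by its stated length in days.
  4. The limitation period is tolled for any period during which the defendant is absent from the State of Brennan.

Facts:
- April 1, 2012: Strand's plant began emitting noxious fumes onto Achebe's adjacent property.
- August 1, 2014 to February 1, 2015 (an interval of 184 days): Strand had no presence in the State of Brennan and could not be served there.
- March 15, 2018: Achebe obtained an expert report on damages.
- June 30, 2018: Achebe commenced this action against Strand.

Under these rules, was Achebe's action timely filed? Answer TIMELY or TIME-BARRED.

TIMELY

The cause of action accrued on April 1, 2012, the date of the act.
6 years from April 1, 2012 is April 1, 2018.
The defendant's absence from the jurisdiction from August 1, 2014 to February 1, 2015 tolled the period for 184 days, extending the deadline to October 2, 2018.
The other events in the timeline have no effect on the limitation period under the stated rules.
The June 30, 2018 filing precedes the October 2, 2018 deadline; the claim is timely.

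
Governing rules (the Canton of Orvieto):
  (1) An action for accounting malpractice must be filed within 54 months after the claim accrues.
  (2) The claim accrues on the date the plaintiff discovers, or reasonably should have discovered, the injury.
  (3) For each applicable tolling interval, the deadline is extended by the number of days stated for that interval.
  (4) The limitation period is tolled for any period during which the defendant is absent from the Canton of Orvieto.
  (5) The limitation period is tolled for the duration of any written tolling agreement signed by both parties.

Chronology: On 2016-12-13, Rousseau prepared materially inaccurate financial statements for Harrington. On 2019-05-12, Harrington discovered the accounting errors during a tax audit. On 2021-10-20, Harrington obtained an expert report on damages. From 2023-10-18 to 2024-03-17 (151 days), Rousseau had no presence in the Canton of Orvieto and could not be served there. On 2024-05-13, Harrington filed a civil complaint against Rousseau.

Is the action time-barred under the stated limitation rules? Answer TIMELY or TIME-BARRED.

Accrual is tied to discovery, so the period began on 2019-05-12 rather than on 2016-12-13 when the act occurred.
The untolled deadline — 54 months after 2019-05-12 — is 2023-11-12.
Because the defendant's absence from the jurisdiction ran from 2023-10-18 to 2024-03-17, the deadline is extended by 151 days to 2024-04-11.
None of the other events listed affects the running of the period under the stated rules.
Harrington filed on 2024-05-13, after the 2024-04-11 deadline, so the action is time-barred.

TIME-BARRED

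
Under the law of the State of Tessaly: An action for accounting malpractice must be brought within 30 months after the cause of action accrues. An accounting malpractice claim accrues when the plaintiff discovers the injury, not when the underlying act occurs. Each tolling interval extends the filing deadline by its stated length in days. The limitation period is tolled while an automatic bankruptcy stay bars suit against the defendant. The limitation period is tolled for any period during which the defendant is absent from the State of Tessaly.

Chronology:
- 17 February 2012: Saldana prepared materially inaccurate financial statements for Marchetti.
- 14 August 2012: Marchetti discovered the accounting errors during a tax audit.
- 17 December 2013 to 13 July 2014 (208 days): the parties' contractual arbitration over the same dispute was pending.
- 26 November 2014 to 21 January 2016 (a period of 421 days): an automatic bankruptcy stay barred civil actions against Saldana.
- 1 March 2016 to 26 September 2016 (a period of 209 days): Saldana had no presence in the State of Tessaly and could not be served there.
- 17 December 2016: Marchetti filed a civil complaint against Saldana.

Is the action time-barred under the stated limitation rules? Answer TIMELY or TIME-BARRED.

TIME-BARRED

Under the discovery rule, the claim accrued on 14 August 2012, when Marchetti discovered the injury — not on the 17 February 2012 date of the underlying act.
The untolled deadline — 30 months after 14 August 2012 — is 14 February 2015.
The automatic bankruptcy stay from 26 November 2014 to 21 January 2016 tolled the period for 421 days, extending the deadline to 10 April 2016.
The period was tolled for 209 days by the defendant's absence from the jurisdiction (1 March 2016 to 26 September 2016), pushing the deadline to 5 November 2016.
Although a pending arbitration ran from 17 December 2013 to 13 July 2014, the stated rules do not make that a tolling event, so it is disregarded.
Filing on 17 December 2016 missed the 5 November 2016 deadline — the action is time-barred.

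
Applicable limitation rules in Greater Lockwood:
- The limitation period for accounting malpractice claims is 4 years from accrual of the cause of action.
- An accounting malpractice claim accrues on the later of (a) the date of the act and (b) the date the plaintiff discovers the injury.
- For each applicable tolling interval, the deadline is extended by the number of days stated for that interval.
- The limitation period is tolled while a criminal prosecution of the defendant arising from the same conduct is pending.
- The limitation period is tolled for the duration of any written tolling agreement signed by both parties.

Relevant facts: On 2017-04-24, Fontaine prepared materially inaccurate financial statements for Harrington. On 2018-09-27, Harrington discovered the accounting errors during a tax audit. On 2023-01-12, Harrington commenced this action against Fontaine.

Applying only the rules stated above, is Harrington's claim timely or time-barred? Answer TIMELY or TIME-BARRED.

TIME-BARRED

The claim accrued on 2018-09-27 — the later of the 2017-04-24 act and the 2018-09-27 discovery.
The untolled deadline — 4 years after 2018-09-27 — is 2022-09-27.
Filing on 2023-01-12 missed the 2022-09-27 deadline — the action is time-barred.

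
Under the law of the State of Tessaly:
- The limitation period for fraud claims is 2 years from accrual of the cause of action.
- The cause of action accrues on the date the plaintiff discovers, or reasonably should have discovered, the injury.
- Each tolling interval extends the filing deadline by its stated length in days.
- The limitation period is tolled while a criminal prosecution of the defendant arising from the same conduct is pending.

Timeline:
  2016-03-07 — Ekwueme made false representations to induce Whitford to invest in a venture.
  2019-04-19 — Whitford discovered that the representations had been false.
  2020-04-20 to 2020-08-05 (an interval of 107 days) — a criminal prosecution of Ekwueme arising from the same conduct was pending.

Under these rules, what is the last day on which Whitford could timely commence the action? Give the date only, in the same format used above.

Accrual is tied to discovery, so the period began on 2019-04-19 rather than on 2016-03-07 when the act occurred.
Adding the 2 years base period to 2019-04-19 gives a deadline of 2021-04-19, before any tolling.
Because the pending criminal prosecution ran from 2020-04-20 to 2020-08-05, the deadline is extended by 107 days to 2021-08-04.

2021-08-04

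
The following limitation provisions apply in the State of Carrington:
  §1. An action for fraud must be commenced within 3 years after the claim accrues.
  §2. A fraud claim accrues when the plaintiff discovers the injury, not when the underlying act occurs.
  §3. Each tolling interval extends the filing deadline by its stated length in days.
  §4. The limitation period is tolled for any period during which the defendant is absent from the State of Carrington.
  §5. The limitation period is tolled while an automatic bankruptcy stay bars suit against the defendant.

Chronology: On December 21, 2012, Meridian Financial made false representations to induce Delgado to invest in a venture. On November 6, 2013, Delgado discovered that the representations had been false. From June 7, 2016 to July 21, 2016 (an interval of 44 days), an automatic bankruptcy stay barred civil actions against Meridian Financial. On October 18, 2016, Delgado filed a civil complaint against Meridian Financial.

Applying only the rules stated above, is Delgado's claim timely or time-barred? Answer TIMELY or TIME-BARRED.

TIMELY

Accrual is tied to discovery, so the period began on November 6, 2013 rather than on December 21, 2012 when the act occurred.
3 years from November 6, 2013 is November 6, 2016.
The period was tolled for 44 days by the automatic bankruptcy stay (June 7, 2016 to July 21, 2016), pushing the deadline to December 20, 2016.
The October 18, 2016 filing precedes the December 20, 2016 deadline; the claim is timely.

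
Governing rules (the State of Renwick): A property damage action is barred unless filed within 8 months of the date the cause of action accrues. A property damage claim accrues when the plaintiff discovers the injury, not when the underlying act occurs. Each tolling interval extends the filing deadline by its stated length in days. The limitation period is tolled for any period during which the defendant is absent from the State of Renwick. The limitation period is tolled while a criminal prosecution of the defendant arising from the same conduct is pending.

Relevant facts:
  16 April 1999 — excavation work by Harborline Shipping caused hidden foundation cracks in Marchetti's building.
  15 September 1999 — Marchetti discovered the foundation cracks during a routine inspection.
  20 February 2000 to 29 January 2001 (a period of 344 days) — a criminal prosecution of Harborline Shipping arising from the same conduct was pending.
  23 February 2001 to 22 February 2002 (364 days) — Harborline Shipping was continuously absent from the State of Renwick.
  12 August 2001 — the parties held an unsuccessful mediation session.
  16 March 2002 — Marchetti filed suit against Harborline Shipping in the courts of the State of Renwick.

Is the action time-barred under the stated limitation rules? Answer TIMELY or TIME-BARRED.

TIMELY

Under the discovery rule, the claim accrued on 15 September 1999, when Marchetti discovered the injury — not on the 16 April 1999 date of the underlying act.
8 months from 15 September 1999 is 15 May 2000.
Because the pending criminal prosecution ran from 20 February 2000 to 29 January 2001, the deadline is extended by 344 days to 24 April 2001.
Because the defendant's absence from the jurisdiction ran from 23 February 2001 to 22 February 2002, the deadline is extended by 364 days to 23 April 2002.
The other events in the timeline have no effect on the limitation period under the stated rules.
The 16 March 2002 filing precedes the 23 April 2002 deadline; the claim is timely.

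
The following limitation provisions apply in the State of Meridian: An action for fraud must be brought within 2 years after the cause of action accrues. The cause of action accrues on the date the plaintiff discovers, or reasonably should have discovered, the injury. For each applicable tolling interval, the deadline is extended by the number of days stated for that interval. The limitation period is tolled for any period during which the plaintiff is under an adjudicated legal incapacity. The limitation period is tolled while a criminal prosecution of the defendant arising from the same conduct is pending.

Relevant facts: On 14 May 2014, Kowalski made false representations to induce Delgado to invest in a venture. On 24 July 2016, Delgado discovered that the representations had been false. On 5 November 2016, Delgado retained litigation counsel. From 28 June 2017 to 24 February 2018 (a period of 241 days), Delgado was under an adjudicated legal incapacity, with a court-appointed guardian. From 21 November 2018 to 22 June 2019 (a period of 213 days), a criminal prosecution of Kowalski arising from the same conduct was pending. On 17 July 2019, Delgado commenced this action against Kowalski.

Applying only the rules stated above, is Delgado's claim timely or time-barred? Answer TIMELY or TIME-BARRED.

Accrual is tied to discovery, so the period began on 24 July 2016 rather than on 14 May 2014 when the act occurred.
The untolled deadline — 2 years after 24 July 2016 — is 24 July 2018.
Because the plaintiff's legal incapacity ran from 28 June 2017 to 24 February 2018, the deadline is extended by 241 days to 22 March 2019.
Because the pending criminal prosecution ran from 21 November 2018 to 22 June 2019, the deadline is extended by 213 days to 21 October 2019.
The other events in the timeline have no effect on the limitation period under the stated rules.
Filing on 17 July 2019 beat the 21 October 2019 deadline — the action is timely.

TIMELY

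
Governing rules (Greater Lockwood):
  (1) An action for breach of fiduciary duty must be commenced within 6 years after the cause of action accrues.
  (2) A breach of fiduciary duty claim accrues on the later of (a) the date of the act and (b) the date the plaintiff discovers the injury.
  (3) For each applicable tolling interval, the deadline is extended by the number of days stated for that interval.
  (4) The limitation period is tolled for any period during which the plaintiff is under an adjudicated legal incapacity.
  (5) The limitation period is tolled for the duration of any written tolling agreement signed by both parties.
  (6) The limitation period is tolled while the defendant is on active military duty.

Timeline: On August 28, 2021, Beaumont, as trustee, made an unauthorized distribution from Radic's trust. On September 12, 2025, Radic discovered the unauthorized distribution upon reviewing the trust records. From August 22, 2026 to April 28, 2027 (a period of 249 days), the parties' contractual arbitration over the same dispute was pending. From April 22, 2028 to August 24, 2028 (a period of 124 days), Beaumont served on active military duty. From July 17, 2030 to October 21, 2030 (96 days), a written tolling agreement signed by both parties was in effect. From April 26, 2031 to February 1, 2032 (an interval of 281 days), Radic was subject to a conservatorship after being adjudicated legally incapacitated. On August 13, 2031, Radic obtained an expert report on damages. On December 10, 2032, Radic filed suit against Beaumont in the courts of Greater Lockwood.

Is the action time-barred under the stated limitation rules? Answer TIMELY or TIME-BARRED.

TIMELY

Because discovery on September 12, 2025 post-dates the August 28, 2021 act, accrual under the later-of rule falls on September 12, 2025.
The untolled deadline — 6 years after September 12, 2025 — is September 12, 2031.
The period was tolled for 124 days by the defendant's active military service (April 22, 2028 to August 24, 2028), pushing the deadline to January 14, 2032.
Because the written tolling agreement ran from July 17, 2030 to October 21, 2030, the deadline is extended by 96 days to April 19, 2032.
The period was tolled for 281 days by the plaintiff's legal incapacity (April 26, 2031 to February 1, 2032), pushing the deadline to January 25, 2033.
No stated provision tolls the period for a pending arbitration, so the interval from August 22, 2026 to April 28, 2027 has no effect on the deadline.
The other events in the timeline have no effect on the limitation period under the stated rules.
Radic filed on December 10, 2032, before the January 25, 2033 deadline, so the action is timely.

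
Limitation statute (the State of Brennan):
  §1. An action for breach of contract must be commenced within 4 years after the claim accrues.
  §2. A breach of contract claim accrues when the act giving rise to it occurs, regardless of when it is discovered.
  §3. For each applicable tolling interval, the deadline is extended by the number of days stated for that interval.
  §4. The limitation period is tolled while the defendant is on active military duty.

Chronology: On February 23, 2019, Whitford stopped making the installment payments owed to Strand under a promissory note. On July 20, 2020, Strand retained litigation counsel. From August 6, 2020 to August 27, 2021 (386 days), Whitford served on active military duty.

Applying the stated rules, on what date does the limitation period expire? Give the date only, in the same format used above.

The claim accrued on February 23, 2019, when the wrongful act occurred.
Adding the 4 years base period to February 23, 2019 gives a deadline of February 23, 2023, before any tolling.
Because the defendant's active military service ran from August 6, 2020 to August 27, 2021, the deadline is extended by 386 days to March 15, 2024.
Nothing else in the chronology tolls or restarts the period.

March 15, 2024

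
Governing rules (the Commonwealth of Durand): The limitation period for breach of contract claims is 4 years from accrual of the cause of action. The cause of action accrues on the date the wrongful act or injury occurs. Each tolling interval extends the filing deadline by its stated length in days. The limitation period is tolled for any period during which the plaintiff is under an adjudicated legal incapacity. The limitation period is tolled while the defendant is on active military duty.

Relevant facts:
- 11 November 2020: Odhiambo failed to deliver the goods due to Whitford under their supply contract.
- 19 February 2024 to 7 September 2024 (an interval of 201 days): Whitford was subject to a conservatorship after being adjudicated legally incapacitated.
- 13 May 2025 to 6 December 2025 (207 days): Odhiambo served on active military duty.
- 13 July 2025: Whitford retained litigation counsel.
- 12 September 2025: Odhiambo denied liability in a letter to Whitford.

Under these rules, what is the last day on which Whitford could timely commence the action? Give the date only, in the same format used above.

24 December 2025

The cause of action accrued on 11 November 2020, the date of the act.
4 years from 11 November 2020 is 11 November 2024.
The period was tolled for 201 days by the plaintiff's legal incapacity (19 February 2024 to 7 September 2024), pushing the deadline to 31 May 2025.
The period was tolled for 207 days by the defendant's active military service (13 May 2025 to 6 December 2025), pushing the deadline to 24 December 2025.
The other events in the timeline have no effect on the limitation period under the stated rules.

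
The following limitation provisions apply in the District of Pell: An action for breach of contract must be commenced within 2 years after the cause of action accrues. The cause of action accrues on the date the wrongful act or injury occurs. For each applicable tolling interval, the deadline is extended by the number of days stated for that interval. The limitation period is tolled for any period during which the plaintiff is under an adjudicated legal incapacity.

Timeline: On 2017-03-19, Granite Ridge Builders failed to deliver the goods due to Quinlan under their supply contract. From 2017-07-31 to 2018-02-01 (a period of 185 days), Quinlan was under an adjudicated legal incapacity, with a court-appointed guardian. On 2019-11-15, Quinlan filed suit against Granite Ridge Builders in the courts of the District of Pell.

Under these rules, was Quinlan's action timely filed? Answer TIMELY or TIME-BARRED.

The claim accrued on 2017-03-19, when the wrongful act occurred.
Adding the 2 years base period to 2017-03-19 gives a deadline of 2019-03-19, before any tolling.
The plaintiff's legal incapacity from 2017-07-31 to 2018-02-01 tolled the period for 185 days, extending the deadline to 2019-09-20.
Quinlan filed on 2019-11-15, after the 2019-09-20 deadline, so the action is time-barred.

TIME-BARRED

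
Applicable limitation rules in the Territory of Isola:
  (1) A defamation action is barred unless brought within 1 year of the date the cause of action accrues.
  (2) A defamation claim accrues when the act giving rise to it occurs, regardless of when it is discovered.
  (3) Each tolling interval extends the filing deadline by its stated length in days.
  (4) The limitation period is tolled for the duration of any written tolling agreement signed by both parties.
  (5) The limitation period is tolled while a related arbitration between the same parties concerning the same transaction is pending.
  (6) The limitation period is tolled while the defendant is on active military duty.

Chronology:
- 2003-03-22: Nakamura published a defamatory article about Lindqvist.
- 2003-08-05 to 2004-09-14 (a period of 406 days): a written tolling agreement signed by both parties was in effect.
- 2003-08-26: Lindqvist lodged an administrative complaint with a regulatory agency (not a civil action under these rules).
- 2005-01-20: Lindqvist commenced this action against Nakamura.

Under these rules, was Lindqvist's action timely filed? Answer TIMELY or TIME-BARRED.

The claim accrued on 2003-03-22, when the wrongful act occurred.
1 year from 2003-03-22 is 2004-03-22.
The written tolling agreement from 2003-08-05 to 2004-09-14 tolled the period for 406 days, extending the deadline to 2005-05-02.
Nothing else in the chronology tolls or restarts the period.
Filing on 2005-01-20 beat the 2005-05-02 deadline — the action is timely.

TIMELY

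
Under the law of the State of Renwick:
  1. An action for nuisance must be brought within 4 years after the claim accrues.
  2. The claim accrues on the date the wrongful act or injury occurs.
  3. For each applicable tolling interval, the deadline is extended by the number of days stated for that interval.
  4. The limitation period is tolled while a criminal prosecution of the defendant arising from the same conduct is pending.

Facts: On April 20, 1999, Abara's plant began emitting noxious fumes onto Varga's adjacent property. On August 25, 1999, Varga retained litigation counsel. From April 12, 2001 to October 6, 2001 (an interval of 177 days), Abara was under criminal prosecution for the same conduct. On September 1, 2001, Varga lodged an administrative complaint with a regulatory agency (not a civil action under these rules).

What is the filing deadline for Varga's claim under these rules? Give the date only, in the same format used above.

The claim accrued on April 20, 1999, the date of the act.
The untolled deadline — 4 years after April 20, 1999 — is April 20, 2003.
The period was tolled for 177 days by the pending criminal prosecution (April 12, 2001 to October 6, 2001), pushing the deadline to October 14, 2003.
None of the other events listed affects the running of the period under the stated rules.

October 14, 2003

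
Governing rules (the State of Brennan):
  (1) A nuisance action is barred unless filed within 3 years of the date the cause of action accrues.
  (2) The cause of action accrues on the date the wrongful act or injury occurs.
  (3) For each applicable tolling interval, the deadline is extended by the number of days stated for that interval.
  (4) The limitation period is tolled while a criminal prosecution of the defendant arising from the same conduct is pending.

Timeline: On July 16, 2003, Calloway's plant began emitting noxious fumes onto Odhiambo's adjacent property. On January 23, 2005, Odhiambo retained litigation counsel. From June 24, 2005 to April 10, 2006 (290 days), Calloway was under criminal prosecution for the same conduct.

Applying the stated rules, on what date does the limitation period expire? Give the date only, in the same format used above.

May 2, 2007

The claim accrued on July 16, 2003, when the wrongful act occurred.
The untolled deadline — 3 years after July 16, 2003 — is July 16, 2006.
The period was tolled for 290 days by the pending criminal prosecution (June 24, 2005 to April 10, 2006), pushing the deadline to May 2, 2007.
Nothing else in the chronology tolls or restarts the period.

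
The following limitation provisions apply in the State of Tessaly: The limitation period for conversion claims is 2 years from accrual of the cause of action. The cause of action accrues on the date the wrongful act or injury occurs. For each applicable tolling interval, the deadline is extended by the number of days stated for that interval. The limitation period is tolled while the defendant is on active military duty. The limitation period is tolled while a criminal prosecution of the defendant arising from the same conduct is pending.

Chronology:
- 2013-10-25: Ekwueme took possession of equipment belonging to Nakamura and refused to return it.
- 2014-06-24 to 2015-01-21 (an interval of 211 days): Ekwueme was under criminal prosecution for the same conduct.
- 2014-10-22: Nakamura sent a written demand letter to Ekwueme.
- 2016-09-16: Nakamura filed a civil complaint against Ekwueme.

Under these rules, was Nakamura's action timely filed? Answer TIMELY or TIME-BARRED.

The cause of action accrued on 2013-10-25, the date of the act.
2 years from 2013-10-25 is 2015-10-25.
The period was tolled for 211 days by the pending criminal prosecution (2014-06-24 to 2015-01-21), pushing the deadline to 2016-05-23.
The other events in the timeline have no effect on the limitation period under the stated rules.
Filing on 2016-09-16 missed the 2016-05-23 deadline — the action is time-barred.

TIME-BARRED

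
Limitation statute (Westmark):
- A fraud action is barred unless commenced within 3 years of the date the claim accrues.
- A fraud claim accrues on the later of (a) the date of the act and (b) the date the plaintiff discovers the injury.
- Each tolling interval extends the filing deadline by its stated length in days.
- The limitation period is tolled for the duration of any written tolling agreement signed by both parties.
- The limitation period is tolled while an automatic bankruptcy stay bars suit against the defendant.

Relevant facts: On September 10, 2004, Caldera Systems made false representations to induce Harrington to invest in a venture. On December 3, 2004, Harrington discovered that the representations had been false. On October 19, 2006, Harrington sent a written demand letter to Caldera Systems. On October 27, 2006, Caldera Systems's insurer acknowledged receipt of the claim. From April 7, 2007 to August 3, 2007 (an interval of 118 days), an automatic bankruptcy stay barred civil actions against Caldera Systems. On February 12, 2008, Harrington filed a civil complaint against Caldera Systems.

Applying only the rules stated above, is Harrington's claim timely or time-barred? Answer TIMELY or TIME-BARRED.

TIMELY

Taking the later of the act (September 10, 2004) and discovery (December 3, 2004), the claim accrued on December 3, 2004.
Adding the 3 years base period to December 3, 2004 gives a deadline of December 3, 2007, before any tolling.
The automatic bankruptcy stay from April 7, 2007 to August 3, 2007 tolled the period for 118 days, extending the deadline to March 30, 2008.
None of the other events listed affects the running of the period under the stated rules.
Harrington filed on February 12, 2008, before the March 30, 2008 deadline, so the action is timely.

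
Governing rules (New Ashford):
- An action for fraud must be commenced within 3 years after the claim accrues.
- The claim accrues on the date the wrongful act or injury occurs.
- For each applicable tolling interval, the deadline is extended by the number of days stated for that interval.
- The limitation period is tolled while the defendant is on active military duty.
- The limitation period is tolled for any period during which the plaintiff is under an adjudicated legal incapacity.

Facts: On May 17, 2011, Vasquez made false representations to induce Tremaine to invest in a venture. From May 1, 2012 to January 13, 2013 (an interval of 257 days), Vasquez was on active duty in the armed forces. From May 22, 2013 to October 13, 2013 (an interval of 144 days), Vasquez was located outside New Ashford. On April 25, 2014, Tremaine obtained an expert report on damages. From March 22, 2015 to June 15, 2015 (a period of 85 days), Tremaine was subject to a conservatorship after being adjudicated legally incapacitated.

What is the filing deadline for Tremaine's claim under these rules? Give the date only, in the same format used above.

January 29, 2015

The claim accrued on May 17, 2011, the date of the act.
The untolled deadline — 3 years after May 17, 2011 — is May 17, 2014.
The period was tolled for 257 days by the defendant's active military service (May 1, 2012 to January 13, 2013), pushing the deadline to January 29, 2015.
By the time the plaintiff's legal incapacity began on March 22, 2015, the limitation period had already expired on January 29, 2015; that interval cannot revive it.
The defendant's absence from the jurisdiction from May 22, 2013 to October 13, 2013 does not toll the period, because no stated rule makes the defendant's absence a tolling event.
The other events in the timeline have no effect on the limitation period under the stated rules.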